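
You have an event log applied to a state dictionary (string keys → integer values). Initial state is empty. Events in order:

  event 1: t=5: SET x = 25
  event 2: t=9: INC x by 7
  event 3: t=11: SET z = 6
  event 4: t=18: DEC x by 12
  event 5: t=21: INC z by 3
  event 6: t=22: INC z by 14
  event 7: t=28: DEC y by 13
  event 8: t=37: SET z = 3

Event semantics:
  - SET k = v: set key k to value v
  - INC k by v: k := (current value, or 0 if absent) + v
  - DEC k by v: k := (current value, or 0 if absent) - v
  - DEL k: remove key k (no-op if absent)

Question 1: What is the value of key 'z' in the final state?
Answer: 3

Derivation:
Track key 'z' through all 8 events:
  event 1 (t=5: SET x = 25): z unchanged
  event 2 (t=9: INC x by 7): z unchanged
  event 3 (t=11: SET z = 6): z (absent) -> 6
  event 4 (t=18: DEC x by 12): z unchanged
  event 5 (t=21: INC z by 3): z 6 -> 9
  event 6 (t=22: INC z by 14): z 9 -> 23
  event 7 (t=28: DEC y by 13): z unchanged
  event 8 (t=37: SET z = 3): z 23 -> 3
Final: z = 3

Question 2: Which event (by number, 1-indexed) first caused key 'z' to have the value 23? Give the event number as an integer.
Answer: 6

Derivation:
Looking for first event where z becomes 23:
  event 3: z = 6
  event 4: z = 6
  event 5: z = 9
  event 6: z 9 -> 23  <-- first match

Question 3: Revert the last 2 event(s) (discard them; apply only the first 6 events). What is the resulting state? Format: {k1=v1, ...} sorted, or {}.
Answer: {x=20, z=23}

Derivation:
Keep first 6 events (discard last 2):
  after event 1 (t=5: SET x = 25): {x=25}
  after event 2 (t=9: INC x by 7): {x=32}
  after event 3 (t=11: SET z = 6): {x=32, z=6}
  after event 4 (t=18: DEC x by 12): {x=20, z=6}
  after event 5 (t=21: INC z by 3): {x=20, z=9}
  after event 6 (t=22: INC z by 14): {x=20, z=23}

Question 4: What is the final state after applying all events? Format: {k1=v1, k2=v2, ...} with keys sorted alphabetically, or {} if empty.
Answer: {x=20, y=-13, z=3}

Derivation:
  after event 1 (t=5: SET x = 25): {x=25}
  after event 2 (t=9: INC x by 7): {x=32}
  after event 3 (t=11: SET z = 6): {x=32, z=6}
  after event 4 (t=18: DEC x by 12): {x=20, z=6}
  after event 5 (t=21: INC z by 3): {x=20, z=9}
  after event 6 (t=22: INC z by 14): {x=20, z=23}
  after event 7 (t=28: DEC y by 13): {x=20, y=-13, z=23}
  after event 8 (t=37: SET z = 3): {x=20, y=-13, z=3}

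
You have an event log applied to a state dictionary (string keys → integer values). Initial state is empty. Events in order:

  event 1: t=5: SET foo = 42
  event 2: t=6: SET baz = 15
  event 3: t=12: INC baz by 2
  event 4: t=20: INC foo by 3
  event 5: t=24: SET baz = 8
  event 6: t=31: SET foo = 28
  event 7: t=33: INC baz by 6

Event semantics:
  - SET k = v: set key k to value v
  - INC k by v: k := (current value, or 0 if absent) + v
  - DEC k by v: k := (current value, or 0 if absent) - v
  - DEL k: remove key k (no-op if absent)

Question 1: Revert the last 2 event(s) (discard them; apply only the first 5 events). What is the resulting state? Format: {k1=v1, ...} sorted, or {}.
Keep first 5 events (discard last 2):
  after event 1 (t=5: SET foo = 42): {foo=42}
  after event 2 (t=6: SET baz = 15): {baz=15, foo=42}
  after event 3 (t=12: INC baz by 2): {baz=17, foo=42}
  after event 4 (t=20: INC foo by 3): {baz=17, foo=45}
  after event 5 (t=24: SET baz = 8): {baz=8, foo=45}

Answer: {baz=8, foo=45}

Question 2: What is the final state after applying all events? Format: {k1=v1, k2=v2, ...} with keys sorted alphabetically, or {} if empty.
Answer: {baz=14, foo=28}

Derivation:
  after event 1 (t=5: SET foo = 42): {foo=42}
  after event 2 (t=6: SET baz = 15): {baz=15, foo=42}
  after event 3 (t=12: INC baz by 2): {baz=17, foo=42}
  after event 4 (t=20: INC foo by 3): {baz=17, foo=45}
  after event 5 (t=24: SET baz = 8): {baz=8, foo=45}
  after event 6 (t=31: SET foo = 28): {baz=8, foo=28}
  after event 7 (t=33: INC baz by 6): {baz=14, foo=28}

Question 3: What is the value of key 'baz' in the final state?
Track key 'baz' through all 7 events:
  event 1 (t=5: SET foo = 42): baz unchanged
  event 2 (t=6: SET baz = 15): baz (absent) -> 15
  event 3 (t=12: INC baz by 2): baz 15 -> 17
  event 4 (t=20: INC foo by 3): baz unchanged
  event 5 (t=24: SET baz = 8): baz 17 -> 8
  event 6 (t=31: SET foo = 28): baz unchanged
  event 7 (t=33: INC baz by 6): baz 8 -> 14
Final: baz = 14

Answer: 14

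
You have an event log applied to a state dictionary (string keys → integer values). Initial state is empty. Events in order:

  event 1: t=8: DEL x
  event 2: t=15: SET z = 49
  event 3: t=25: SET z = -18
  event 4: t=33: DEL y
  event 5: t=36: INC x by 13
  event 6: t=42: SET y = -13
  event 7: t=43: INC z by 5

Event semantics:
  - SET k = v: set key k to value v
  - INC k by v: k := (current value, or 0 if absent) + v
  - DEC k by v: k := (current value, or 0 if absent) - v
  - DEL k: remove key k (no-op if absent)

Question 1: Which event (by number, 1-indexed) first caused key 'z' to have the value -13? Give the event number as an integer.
Answer: 7

Derivation:
Looking for first event where z becomes -13:
  event 2: z = 49
  event 3: z = -18
  event 4: z = -18
  event 5: z = -18
  event 6: z = -18
  event 7: z -18 -> -13  <-- first match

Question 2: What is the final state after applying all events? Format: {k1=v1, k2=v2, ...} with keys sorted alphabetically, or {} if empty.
Answer: {x=13, y=-13, z=-13}

Derivation:
  after event 1 (t=8: DEL x): {}
  after event 2 (t=15: SET z = 49): {z=49}
  after event 3 (t=25: SET z = -18): {z=-18}
  after event 4 (t=33: DEL y): {z=-18}
  after event 5 (t=36: INC x by 13): {x=13, z=-18}
  after event 6 (t=42: SET y = -13): {x=13, y=-13, z=-18}
  after event 7 (t=43: INC z by 5): {x=13, y=-13, z=-13}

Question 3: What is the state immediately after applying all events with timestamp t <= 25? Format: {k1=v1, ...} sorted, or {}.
Answer: {z=-18}

Derivation:
Apply events with t <= 25 (3 events):
  after event 1 (t=8: DEL x): {}
  after event 2 (t=15: SET z = 49): {z=49}
  after event 3 (t=25: SET z = -18): {z=-18}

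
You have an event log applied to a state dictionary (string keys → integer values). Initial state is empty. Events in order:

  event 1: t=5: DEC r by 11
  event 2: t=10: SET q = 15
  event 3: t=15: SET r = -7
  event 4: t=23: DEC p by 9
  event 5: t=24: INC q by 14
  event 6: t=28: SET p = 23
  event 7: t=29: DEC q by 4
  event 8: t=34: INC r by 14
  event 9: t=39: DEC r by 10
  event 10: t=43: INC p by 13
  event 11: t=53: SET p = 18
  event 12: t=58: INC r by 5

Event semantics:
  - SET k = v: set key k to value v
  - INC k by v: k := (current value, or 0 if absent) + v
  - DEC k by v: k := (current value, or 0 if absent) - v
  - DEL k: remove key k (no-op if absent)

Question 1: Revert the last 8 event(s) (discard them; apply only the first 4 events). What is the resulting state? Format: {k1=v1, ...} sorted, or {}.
Answer: {p=-9, q=15, r=-7}

Derivation:
Keep first 4 events (discard last 8):
  after event 1 (t=5: DEC r by 11): {r=-11}
  after event 2 (t=10: SET q = 15): {q=15, r=-11}
  after event 3 (t=15: SET r = -7): {q=15, r=-7}
  after event 4 (t=23: DEC p by 9): {p=-9, q=15, r=-7}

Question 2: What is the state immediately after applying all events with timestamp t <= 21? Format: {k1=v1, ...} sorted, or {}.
Apply events with t <= 21 (3 events):
  after event 1 (t=5: DEC r by 11): {r=-11}
  after event 2 (t=10: SET q = 15): {q=15, r=-11}
  after event 3 (t=15: SET r = -7): {q=15, r=-7}

Answer: {q=15, r=-7}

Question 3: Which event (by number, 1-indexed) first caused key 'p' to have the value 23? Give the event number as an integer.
Looking for first event where p becomes 23:
  event 4: p = -9
  event 5: p = -9
  event 6: p -9 -> 23  <-- first match

Answer: 6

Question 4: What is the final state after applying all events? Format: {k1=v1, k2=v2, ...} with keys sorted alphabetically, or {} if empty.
  after event 1 (t=5: DEC r by 11): {r=-11}
  after event 2 (t=10: SET q = 15): {q=15, r=-11}
  after event 3 (t=15: SET r = -7): {q=15, r=-7}
  after event 4 (t=23: DEC p by 9): {p=-9, q=15, r=-7}
  after event 5 (t=24: INC q by 14): {p=-9, q=29, r=-7}
  after event 6 (t=28: SET p = 23): {p=23, q=29, r=-7}
  after event 7 (t=29: DEC q by 4): {p=23, q=25, r=-7}
  after event 8 (t=34: INC r by 14): {p=23, q=25, r=7}
  after event 9 (t=39: DEC r by 10): {p=23, q=25, r=-3}
  after event 10 (t=43: INC p by 13): {p=36, q=25, r=-3}
  after event 11 (t=53: SET p = 18): {p=18, q=25, r=-3}
  after event 12 (t=58: INC r by 5): {p=18, q=25, r=2}

Answer: {p=18, q=25, r=2}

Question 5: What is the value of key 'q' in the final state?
Answer: 25

Derivation:
Track key 'q' through all 12 events:
  event 1 (t=5: DEC r by 11): q unchanged
  event 2 (t=10: SET q = 15): q (absent) -> 15
  event 3 (t=15: SET r = -7): q unchanged
  event 4 (t=23: DEC p by 9): q unchanged
  event 5 (t=24: INC q by 14): q 15 -> 29
  event 6 (t=28: SET p = 23): q unchanged
  event 7 (t=29: DEC q by 4): q 29 -> 25
  event 8 (t=34: INC r by 14): q unchanged
  event 9 (t=39: DEC r by 10): q unchanged
  event 10 (t=43: INC p by 13): q unchanged
  event 11 (t=53: SET p = 18): q unchanged
  event 12 (t=58: INC r by 5): q unchanged
Final: q = 25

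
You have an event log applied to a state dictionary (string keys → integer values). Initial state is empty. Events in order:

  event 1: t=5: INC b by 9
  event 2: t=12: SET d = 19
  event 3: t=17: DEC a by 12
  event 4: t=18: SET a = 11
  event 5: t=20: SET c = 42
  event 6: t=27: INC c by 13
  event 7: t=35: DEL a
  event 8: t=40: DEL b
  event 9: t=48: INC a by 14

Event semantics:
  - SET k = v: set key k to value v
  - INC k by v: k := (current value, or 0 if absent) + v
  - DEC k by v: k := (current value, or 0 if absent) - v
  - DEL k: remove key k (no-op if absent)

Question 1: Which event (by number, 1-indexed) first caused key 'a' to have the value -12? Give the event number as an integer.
Answer: 3

Derivation:
Looking for first event where a becomes -12:
  event 3: a (absent) -> -12  <-- first match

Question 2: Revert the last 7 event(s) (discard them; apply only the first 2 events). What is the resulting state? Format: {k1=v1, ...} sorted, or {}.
Keep first 2 events (discard last 7):
  after event 1 (t=5: INC b by 9): {b=9}
  after event 2 (t=12: SET d = 19): {b=9, d=19}

Answer: {b=9, d=19}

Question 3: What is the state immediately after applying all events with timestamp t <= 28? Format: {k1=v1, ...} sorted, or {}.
Apply events with t <= 28 (6 events):
  after event 1 (t=5: INC b by 9): {b=9}
  after event 2 (t=12: SET d = 19): {b=9, d=19}
  after event 3 (t=17: DEC a by 12): {a=-12, b=9, d=19}
  after event 4 (t=18: SET a = 11): {a=11, b=9, d=19}
  after event 5 (t=20: SET c = 42): {a=11, b=9, c=42, d=19}
  after event 6 (t=27: INC c by 13): {a=11, b=9, c=55, d=19}

Answer: {a=11, b=9, c=55, d=19}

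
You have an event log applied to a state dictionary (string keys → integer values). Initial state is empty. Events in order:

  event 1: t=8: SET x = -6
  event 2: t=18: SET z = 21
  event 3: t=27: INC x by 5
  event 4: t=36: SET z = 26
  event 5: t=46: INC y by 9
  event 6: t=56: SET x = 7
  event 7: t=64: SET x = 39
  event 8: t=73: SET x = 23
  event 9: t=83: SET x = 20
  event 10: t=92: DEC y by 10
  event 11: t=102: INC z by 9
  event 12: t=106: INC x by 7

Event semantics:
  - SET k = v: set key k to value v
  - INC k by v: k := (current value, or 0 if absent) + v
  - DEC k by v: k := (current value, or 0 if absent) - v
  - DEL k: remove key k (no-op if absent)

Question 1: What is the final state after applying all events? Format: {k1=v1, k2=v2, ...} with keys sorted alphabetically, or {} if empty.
  after event 1 (t=8: SET x = -6): {x=-6}
  after event 2 (t=18: SET z = 21): {x=-6, z=21}
  after event 3 (t=27: INC x by 5): {x=-1, z=21}
  after event 4 (t=36: SET z = 26): {x=-1, z=26}
  after event 5 (t=46: INC y by 9): {x=-1, y=9, z=26}
  after event 6 (t=56: SET x = 7): {x=7, y=9, z=26}
  after event 7 (t=64: SET x = 39): {x=39, y=9, z=26}
  after event 8 (t=73: SET x = 23): {x=23, y=9, z=26}
  after event 9 (t=83: SET x = 20): {x=20, y=9, z=26}
  after event 10 (t=92: DEC y by 10): {x=20, y=-1, z=26}
  after event 11 (t=102: INC z by 9): {x=20, y=-1, z=35}
  after event 12 (t=106: INC x by 7): {x=27, y=-1, z=35}

Answer: {x=27, y=-1, z=35}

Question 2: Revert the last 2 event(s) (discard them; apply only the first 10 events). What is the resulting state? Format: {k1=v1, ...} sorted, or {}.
Keep first 10 events (discard last 2):
  after event 1 (t=8: SET x = -6): {x=-6}
  after event 2 (t=18: SET z = 21): {x=-6, z=21}
  after event 3 (t=27: INC x by 5): {x=-1, z=21}
  after event 4 (t=36: SET z = 26): {x=-1, z=26}
  after event 5 (t=46: INC y by 9): {x=-1, y=9, z=26}
  after event 6 (t=56: SET x = 7): {x=7, y=9, z=26}
  after event 7 (t=64: SET x = 39): {x=39, y=9, z=26}
  after event 8 (t=73: SET x = 23): {x=23, y=9, z=26}
  after event 9 (t=83: SET x = 20): {x=20, y=9, z=26}
  after event 10 (t=92: DEC y by 10): {x=20, y=-1, z=26}

Answer: {x=20, y=-1, z=26}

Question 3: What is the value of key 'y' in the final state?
Answer: -1

Derivation:
Track key 'y' through all 12 events:
  event 1 (t=8: SET x = -6): y unchanged
  event 2 (t=18: SET z = 21): y unchanged
  event 3 (t=27: INC x by 5): y unchanged
  event 4 (t=36: SET z = 26): y unchanged
  event 5 (t=46: INC y by 9): y (absent) -> 9
  event 6 (t=56: SET x = 7): y unchanged
  event 7 (t=64: SET x = 39): y unchanged
  event 8 (t=73: SET x = 23): y unchanged
  event 9 (t=83: SET x = 20): y unchanged
  event 10 (t=92: DEC y by 10): y 9 -> -1
  event 11 (t=102: INC z by 9): y unchanged
  event 12 (t=106: INC x by 7): y unchanged
Final: y = -1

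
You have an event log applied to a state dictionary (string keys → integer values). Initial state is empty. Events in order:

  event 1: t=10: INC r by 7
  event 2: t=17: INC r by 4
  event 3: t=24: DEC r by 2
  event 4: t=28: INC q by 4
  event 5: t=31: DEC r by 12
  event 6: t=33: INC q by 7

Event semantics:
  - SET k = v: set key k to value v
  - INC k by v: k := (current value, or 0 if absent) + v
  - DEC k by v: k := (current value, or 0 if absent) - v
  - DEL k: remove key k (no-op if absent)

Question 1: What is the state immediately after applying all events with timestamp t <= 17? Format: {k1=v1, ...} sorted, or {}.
Apply events with t <= 17 (2 events):
  after event 1 (t=10: INC r by 7): {r=7}
  after event 2 (t=17: INC r by 4): {r=11}

Answer: {r=11}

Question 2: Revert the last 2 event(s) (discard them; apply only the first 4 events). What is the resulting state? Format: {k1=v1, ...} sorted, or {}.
Answer: {q=4, r=9}

Derivation:
Keep first 4 events (discard last 2):
  after event 1 (t=10: INC r by 7): {r=7}
  after event 2 (t=17: INC r by 4): {r=11}
  after event 3 (t=24: DEC r by 2): {r=9}
  after event 4 (t=28: INC q by 4): {q=4, r=9}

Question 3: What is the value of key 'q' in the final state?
Answer: 11

Derivation:
Track key 'q' through all 6 events:
  event 1 (t=10: INC r by 7): q unchanged
  event 2 (t=17: INC r by 4): q unchanged
  event 3 (t=24: DEC r by 2): q unchanged
  event 4 (t=28: INC q by 4): q (absent) -> 4
  event 5 (t=31: DEC r by 12): q unchanged
  event 6 (t=33: INC q by 7): q 4 -> 11
Final: q = 11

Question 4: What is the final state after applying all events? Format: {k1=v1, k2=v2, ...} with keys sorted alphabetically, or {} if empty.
  after event 1 (t=10: INC r by 7): {r=7}
  after event 2 (t=17: INC r by 4): {r=11}
  after event 3 (t=24: DEC r by 2): {r=9}
  after event 4 (t=28: INC q by 4): {q=4, r=9}
  after event 5 (t=31: DEC r by 12): {q=4, r=-3}
  after event 6 (t=33: INC q by 7): {q=11, r=-3}

Answer: {q=11, r=-3}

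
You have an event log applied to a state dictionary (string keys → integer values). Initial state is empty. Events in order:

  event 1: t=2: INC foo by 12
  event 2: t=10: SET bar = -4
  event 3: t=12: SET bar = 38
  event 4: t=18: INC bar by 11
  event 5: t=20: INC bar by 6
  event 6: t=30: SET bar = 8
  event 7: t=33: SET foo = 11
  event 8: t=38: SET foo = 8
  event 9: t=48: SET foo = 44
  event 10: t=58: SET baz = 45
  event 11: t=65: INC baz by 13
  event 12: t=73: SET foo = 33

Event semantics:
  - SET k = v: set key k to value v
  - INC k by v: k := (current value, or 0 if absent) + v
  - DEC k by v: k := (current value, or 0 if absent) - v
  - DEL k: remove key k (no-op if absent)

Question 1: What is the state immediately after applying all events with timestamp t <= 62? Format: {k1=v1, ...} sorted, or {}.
Answer: {bar=8, baz=45, foo=44}

Derivation:
Apply events with t <= 62 (10 events):
  after event 1 (t=2: INC foo by 12): {foo=12}
  after event 2 (t=10: SET bar = -4): {bar=-4, foo=12}
  after event 3 (t=12: SET bar = 38): {bar=38, foo=12}
  after event 4 (t=18: INC bar by 11): {bar=49, foo=12}
  after event 5 (t=20: INC bar by 6): {bar=55, foo=12}
  after event 6 (t=30: SET bar = 8): {bar=8, foo=12}
  after event 7 (t=33: SET foo = 11): {bar=8, foo=11}
  after event 8 (t=38: SET foo = 8): {bar=8, foo=8}
  after event 9 (t=48: SET foo = 44): {bar=8, foo=44}
  after event 10 (t=58: SET baz = 45): {bar=8, baz=45, foo=44}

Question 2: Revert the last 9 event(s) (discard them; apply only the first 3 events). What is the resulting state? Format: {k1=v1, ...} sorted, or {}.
Answer: {bar=38, foo=12}

Derivation:
Keep first 3 events (discard last 9):
  after event 1 (t=2: INC foo by 12): {foo=12}
  after event 2 (t=10: SET bar = -4): {bar=-4, foo=12}
  after event 3 (t=12: SET bar = 38): {bar=38, foo=12}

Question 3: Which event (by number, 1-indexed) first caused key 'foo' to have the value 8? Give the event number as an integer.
Answer: 8

Derivation:
Looking for first event where foo becomes 8:
  event 1: foo = 12
  event 2: foo = 12
  event 3: foo = 12
  event 4: foo = 12
  event 5: foo = 12
  event 6: foo = 12
  event 7: foo = 11
  event 8: foo 11 -> 8  <-- first match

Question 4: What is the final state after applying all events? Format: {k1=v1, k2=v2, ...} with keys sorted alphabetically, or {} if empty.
  after event 1 (t=2: INC foo by 12): {foo=12}
  after event 2 (t=10: SET bar = -4): {bar=-4, foo=12}
  after event 3 (t=12: SET bar = 38): {bar=38, foo=12}
  after event 4 (t=18: INC bar by 11): {bar=49, foo=12}
  after event 5 (t=20: INC bar by 6): {bar=55, foo=12}
  after event 6 (t=30: SET bar = 8): {bar=8, foo=12}
  after event 7 (t=33: SET foo = 11): {bar=8, foo=11}
  after event 8 (t=38: SET foo = 8): {bar=8, foo=8}
  after event 9 (t=48: SET foo = 44): {bar=8, foo=44}
  after event 10 (t=58: SET baz = 45): {bar=8, baz=45, foo=44}
  after event 11 (t=65: INC baz by 13): {bar=8, baz=58, foo=44}
  after event 12 (t=73: SET foo = 33): {bar=8, baz=58, foo=33}

Answer: {bar=8, baz=58, foo=33}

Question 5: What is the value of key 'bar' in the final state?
Track key 'bar' through all 12 events:
  event 1 (t=2: INC foo by 12): bar unchanged
  event 2 (t=10: SET bar = -4): bar (absent) -> -4
  event 3 (t=12: SET bar = 38): bar -4 -> 38
  event 4 (t=18: INC bar by 11): bar 38 -> 49
  event 5 (t=20: INC bar by 6): bar 49 -> 55
  event 6 (t=30: SET bar = 8): bar 55 -> 8
  event 7 (t=33: SET foo = 11): bar unchanged
  event 8 (t=38: SET foo = 8): bar unchanged
  event 9 (t=48: SET foo = 44): bar unchanged
  event 10 (t=58: SET baz = 45): bar unchanged
  event 11 (t=65: INC baz by 13): bar unchanged
  event 12 (t=73: SET foo = 33): bar unchanged
Final: bar = 8

Answer: 8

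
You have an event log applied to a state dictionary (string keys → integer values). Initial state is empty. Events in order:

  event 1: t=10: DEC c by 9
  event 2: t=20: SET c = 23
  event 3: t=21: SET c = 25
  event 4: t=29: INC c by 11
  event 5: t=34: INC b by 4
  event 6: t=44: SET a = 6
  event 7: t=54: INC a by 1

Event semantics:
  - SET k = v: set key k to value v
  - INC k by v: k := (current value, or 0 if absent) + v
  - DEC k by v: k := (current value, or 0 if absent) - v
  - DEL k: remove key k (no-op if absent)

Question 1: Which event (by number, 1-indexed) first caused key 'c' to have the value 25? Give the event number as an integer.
Looking for first event where c becomes 25:
  event 1: c = -9
  event 2: c = 23
  event 3: c 23 -> 25  <-- first match

Answer: 3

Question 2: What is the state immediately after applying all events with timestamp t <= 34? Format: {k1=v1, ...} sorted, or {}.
Apply events with t <= 34 (5 events):
  after event 1 (t=10: DEC c by 9): {c=-9}
  after event 2 (t=20: SET c = 23): {c=23}
  after event 3 (t=21: SET c = 25): {c=25}
  after event 4 (t=29: INC c by 11): {c=36}
  after event 5 (t=34: INC b by 4): {b=4, c=36}

Answer: {b=4, c=36}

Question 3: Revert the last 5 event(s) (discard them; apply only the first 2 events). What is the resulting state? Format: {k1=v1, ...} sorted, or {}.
Keep first 2 events (discard last 5):
  after event 1 (t=10: DEC c by 9): {c=-9}
  after event 2 (t=20: SET c = 23): {c=23}

Answer: {c=23}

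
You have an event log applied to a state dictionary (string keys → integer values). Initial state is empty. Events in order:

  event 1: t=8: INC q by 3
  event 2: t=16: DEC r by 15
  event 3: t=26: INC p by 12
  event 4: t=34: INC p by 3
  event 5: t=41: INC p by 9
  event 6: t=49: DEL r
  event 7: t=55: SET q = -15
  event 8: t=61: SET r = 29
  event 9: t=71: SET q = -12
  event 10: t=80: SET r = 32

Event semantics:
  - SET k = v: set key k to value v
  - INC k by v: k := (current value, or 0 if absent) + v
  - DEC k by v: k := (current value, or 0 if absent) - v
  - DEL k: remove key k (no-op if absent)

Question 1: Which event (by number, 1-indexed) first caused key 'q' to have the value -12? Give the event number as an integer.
Looking for first event where q becomes -12:
  event 1: q = 3
  event 2: q = 3
  event 3: q = 3
  event 4: q = 3
  event 5: q = 3
  event 6: q = 3
  event 7: q = -15
  event 8: q = -15
  event 9: q -15 -> -12  <-- first match

Answer: 9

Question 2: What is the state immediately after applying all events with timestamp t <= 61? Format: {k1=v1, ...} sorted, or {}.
Answer: {p=24, q=-15, r=29}

Derivation:
Apply events with t <= 61 (8 events):
  after event 1 (t=8: INC q by 3): {q=3}
  after event 2 (t=16: DEC r by 15): {q=3, r=-15}
  after event 3 (t=26: INC p by 12): {p=12, q=3, r=-15}
  after event 4 (t=34: INC p by 3): {p=15, q=3, r=-15}
  after event 5 (t=41: INC p by 9): {p=24, q=3, r=-15}
  after event 6 (t=49: DEL r): {p=24, q=3}
  after event 7 (t=55: SET q = -15): {p=24, q=-15}
  after event 8 (t=61: SET r = 29): {p=24, q=-15, r=29}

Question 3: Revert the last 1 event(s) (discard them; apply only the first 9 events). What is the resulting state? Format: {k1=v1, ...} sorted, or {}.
Answer: {p=24, q=-12, r=29}

Derivation:
Keep first 9 events (discard last 1):
  after event 1 (t=8: INC q by 3): {q=3}
  after event 2 (t=16: DEC r by 15): {q=3, r=-15}
  after event 3 (t=26: INC p by 12): {p=12, q=3, r=-15}
  after event 4 (t=34: INC p by 3): {p=15, q=3, r=-15}
  after event 5 (t=41: INC p by 9): {p=24, q=3, r=-15}
  after event 6 (t=49: DEL r): {p=24, q=3}
  after event 7 (t=55: SET q = -15): {p=24, q=-15}
  after event 8 (t=61: SET r = 29): {p=24, q=-15, r=29}
  after event 9 (t=71: SET q = -12): {p=24, q=-12, r=29}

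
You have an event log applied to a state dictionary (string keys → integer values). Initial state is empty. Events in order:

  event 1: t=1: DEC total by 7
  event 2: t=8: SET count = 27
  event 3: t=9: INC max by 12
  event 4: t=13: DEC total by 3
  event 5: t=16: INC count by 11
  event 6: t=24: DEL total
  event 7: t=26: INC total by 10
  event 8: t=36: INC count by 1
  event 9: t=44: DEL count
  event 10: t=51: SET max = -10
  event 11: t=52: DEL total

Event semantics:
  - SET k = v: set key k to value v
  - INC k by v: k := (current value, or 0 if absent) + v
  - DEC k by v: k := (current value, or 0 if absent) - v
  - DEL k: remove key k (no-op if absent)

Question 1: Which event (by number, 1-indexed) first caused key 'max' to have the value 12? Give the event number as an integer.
Answer: 3

Derivation:
Looking for first event where max becomes 12:
  event 3: max (absent) -> 12  <-- first match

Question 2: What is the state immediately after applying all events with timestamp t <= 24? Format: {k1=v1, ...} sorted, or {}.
Answer: {count=38, max=12}

Derivation:
Apply events with t <= 24 (6 events):
  after event 1 (t=1: DEC total by 7): {total=-7}
  after event 2 (t=8: SET count = 27): {count=27, total=-7}
  after event 3 (t=9: INC max by 12): {count=27, max=12, total=-7}
  after event 4 (t=13: DEC total by 3): {count=27, max=12, total=-10}
  after event 5 (t=16: INC count by 11): {count=38, max=12, total=-10}
  after event 6 (t=24: DEL total): {count=38, max=12}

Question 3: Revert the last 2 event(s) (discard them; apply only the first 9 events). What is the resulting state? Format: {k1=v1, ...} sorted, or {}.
Answer: {max=12, total=10}

Derivation:
Keep first 9 events (discard last 2):
  after event 1 (t=1: DEC total by 7): {total=-7}
  after event 2 (t=8: SET count = 27): {count=27, total=-7}
  after event 3 (t=9: INC max by 12): {count=27, max=12, total=-7}
  after event 4 (t=13: DEC total by 3): {count=27, max=12, total=-10}
  after event 5 (t=16: INC count by 11): {count=38, max=12, total=-10}
  after event 6 (t=24: DEL total): {count=38, max=12}
  after event 7 (t=26: INC total by 10): {count=38, max=12, total=10}
  after event 8 (t=36: INC count by 1): {count=39, max=12, total=10}
  after event 9 (t=44: DEL count): {max=12, total=10}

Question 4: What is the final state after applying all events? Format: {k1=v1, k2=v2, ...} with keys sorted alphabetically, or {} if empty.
Answer: {max=-10}

Derivation:
  after event 1 (t=1: DEC total by 7): {total=-7}
  after event 2 (t=8: SET count = 27): {count=27, total=-7}
  after event 3 (t=9: INC max by 12): {count=27, max=12, total=-7}
  after event 4 (t=13: DEC total by 3): {count=27, max=12, total=-10}
  after event 5 (t=16: INC count by 11): {count=38, max=12, total=-10}
  after event 6 (t=24: DEL total): {count=38, max=12}
  after event 7 (t=26: INC total by 10): {count=38, max=12, total=10}
  after event 8 (t=36: INC count by 1): {count=39, max=12, total=10}
  after event 9 (t=44: DEL count): {max=12, total=10}
  after event 10 (t=51: SET max = -10): {max=-10, total=10}
  after event 11 (t=52: DEL total): {max=-10}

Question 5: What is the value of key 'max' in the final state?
Answer: -10

Derivation:
Track key 'max' through all 11 events:
  event 1 (t=1: DEC total by 7): max unchanged
  event 2 (t=8: SET count = 27): max unchanged
  event 3 (t=9: INC max by 12): max (absent) -> 12
  event 4 (t=13: DEC total by 3): max unchanged
  event 5 (t=16: INC count by 11): max unchanged
  event 6 (t=24: DEL total): max unchanged
  event 7 (t=26: INC total by 10): max unchanged
  event 8 (t=36: INC count by 1): max unchanged
  event 9 (t=44: DEL count): max unchanged
  event 10 (t=51: SET max = -10): max 12 -> -10
  event 11 (t=52: DEL total): max unchanged
Final: max = -10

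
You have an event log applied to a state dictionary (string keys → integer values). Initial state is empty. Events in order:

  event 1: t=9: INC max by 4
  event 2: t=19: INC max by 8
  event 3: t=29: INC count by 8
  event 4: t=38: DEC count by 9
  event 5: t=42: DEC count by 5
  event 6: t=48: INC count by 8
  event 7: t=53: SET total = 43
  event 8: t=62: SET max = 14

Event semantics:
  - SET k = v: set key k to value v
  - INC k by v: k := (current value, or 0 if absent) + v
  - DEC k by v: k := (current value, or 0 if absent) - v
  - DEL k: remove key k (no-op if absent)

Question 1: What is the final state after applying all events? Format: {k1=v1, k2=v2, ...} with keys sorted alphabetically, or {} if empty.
Answer: {count=2, max=14, total=43}

Derivation:
  after event 1 (t=9: INC max by 4): {max=4}
  after event 2 (t=19: INC max by 8): {max=12}
  after event 3 (t=29: INC count by 8): {count=8, max=12}
  after event 4 (t=38: DEC count by 9): {count=-1, max=12}
  after event 5 (t=42: DEC count by 5): {count=-6, max=12}
  after event 6 (t=48: INC count by 8): {count=2, max=12}
  after event 7 (t=53: SET total = 43): {count=2, max=12, total=43}
  after event 8 (t=62: SET max = 14): {count=2, max=14, total=43}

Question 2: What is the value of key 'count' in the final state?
Answer: 2

Derivation:
Track key 'count' through all 8 events:
  event 1 (t=9: INC max by 4): count unchanged
  event 2 (t=19: INC max by 8): count unchanged
  event 3 (t=29: INC count by 8): count (absent) -> 8
  event 4 (t=38: DEC count by 9): count 8 -> -1
  event 5 (t=42: DEC count by 5): count -1 -> -6
  event 6 (t=48: INC count by 8): count -6 -> 2
  event 7 (t=53: SET total = 43): count unchanged
  event 8 (t=62: SET max = 14): count unchanged
Final: count = 2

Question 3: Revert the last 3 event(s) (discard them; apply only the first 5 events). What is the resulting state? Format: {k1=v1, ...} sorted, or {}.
Answer: {count=-6, max=12}

Derivation:
Keep first 5 events (discard last 3):
  after event 1 (t=9: INC max by 4): {max=4}
  after event 2 (t=19: INC max by 8): {max=12}
  after event 3 (t=29: INC count by 8): {count=8, max=12}
  after event 4 (t=38: DEC count by 9): {count=-1, max=12}
  after event 5 (t=42: DEC count by 5): {count=-6, max=12}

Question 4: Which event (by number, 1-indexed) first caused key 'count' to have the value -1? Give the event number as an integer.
Looking for first event where count becomes -1:
  event 3: count = 8
  event 4: count 8 -> -1  <-- first match

Answer: 4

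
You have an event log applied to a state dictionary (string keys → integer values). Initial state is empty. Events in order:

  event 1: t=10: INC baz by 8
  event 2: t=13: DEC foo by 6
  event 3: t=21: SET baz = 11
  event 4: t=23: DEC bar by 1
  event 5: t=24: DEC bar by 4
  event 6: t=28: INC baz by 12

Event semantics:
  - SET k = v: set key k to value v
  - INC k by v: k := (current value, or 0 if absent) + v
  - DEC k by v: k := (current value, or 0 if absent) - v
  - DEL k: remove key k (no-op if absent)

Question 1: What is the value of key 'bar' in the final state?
Track key 'bar' through all 6 events:
  event 1 (t=10: INC baz by 8): bar unchanged
  event 2 (t=13: DEC foo by 6): bar unchanged
  event 3 (t=21: SET baz = 11): bar unchanged
  event 4 (t=23: DEC bar by 1): bar (absent) -> -1
  event 5 (t=24: DEC bar by 4): bar -1 -> -5
  event 6 (t=28: INC baz by 12): bar unchanged
Final: bar = -5

Answer: -5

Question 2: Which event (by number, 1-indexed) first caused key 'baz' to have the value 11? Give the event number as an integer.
Answer: 3

Derivation:
Looking for first event where baz becomes 11:
  event 1: baz = 8
  event 2: baz = 8
  event 3: baz 8 -> 11  <-- first match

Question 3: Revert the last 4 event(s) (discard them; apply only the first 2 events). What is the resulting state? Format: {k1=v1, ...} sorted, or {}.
Answer: {baz=8, foo=-6}

Derivation:
Keep first 2 events (discard last 4):
  after event 1 (t=10: INC baz by 8): {baz=8}
  after event 2 (t=13: DEC foo by 6): {baz=8, foo=-6}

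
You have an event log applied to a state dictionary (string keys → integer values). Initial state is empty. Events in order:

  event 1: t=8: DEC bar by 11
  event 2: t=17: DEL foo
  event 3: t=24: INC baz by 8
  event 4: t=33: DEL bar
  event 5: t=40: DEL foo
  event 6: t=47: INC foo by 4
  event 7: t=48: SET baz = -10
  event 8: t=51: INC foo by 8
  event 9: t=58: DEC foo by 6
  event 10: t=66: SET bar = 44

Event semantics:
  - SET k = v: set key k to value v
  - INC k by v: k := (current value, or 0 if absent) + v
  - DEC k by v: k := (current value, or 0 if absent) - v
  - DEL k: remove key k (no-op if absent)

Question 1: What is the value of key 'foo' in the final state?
Answer: 6

Derivation:
Track key 'foo' through all 10 events:
  event 1 (t=8: DEC bar by 11): foo unchanged
  event 2 (t=17: DEL foo): foo (absent) -> (absent)
  event 3 (t=24: INC baz by 8): foo unchanged
  event 4 (t=33: DEL bar): foo unchanged
  event 5 (t=40: DEL foo): foo (absent) -> (absent)
  event 6 (t=47: INC foo by 4): foo (absent) -> 4
  event 7 (t=48: SET baz = -10): foo unchanged
  event 8 (t=51: INC foo by 8): foo 4 -> 12
  event 9 (t=58: DEC foo by 6): foo 12 -> 6
  event 10 (t=66: SET bar = 44): foo unchanged
Final: foo = 6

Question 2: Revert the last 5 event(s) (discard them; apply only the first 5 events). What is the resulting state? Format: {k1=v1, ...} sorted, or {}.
Keep first 5 events (discard last 5):
  after event 1 (t=8: DEC bar by 11): {bar=-11}
  after event 2 (t=17: DEL foo): {bar=-11}
  after event 3 (t=24: INC baz by 8): {bar=-11, baz=8}
  after event 4 (t=33: DEL bar): {baz=8}
  after event 5 (t=40: DEL foo): {baz=8}

Answer: {baz=8}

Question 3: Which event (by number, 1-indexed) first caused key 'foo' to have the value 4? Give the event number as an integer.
Looking for first event where foo becomes 4:
  event 6: foo (absent) -> 4  <-- first match

Answer: 6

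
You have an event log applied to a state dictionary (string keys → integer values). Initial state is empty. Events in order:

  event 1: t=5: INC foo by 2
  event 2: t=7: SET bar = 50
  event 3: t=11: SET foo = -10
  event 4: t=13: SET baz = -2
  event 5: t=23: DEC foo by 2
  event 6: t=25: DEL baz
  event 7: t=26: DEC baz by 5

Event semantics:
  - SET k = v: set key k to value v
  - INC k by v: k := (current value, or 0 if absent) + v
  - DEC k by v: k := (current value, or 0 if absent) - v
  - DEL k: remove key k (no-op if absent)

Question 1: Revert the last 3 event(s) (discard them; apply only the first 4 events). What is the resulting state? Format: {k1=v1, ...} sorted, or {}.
Keep first 4 events (discard last 3):
  after event 1 (t=5: INC foo by 2): {foo=2}
  after event 2 (t=7: SET bar = 50): {bar=50, foo=2}
  after event 3 (t=11: SET foo = -10): {bar=50, foo=-10}
  after event 4 (t=13: SET baz = -2): {bar=50, baz=-2, foo=-10}

Answer: {bar=50, baz=-2, foo=-10}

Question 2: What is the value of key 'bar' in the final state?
Track key 'bar' through all 7 events:
  event 1 (t=5: INC foo by 2): bar unchanged
  event 2 (t=7: SET bar = 50): bar (absent) -> 50
  event 3 (t=11: SET foo = -10): bar unchanged
  event 4 (t=13: SET baz = -2): bar unchanged
  event 5 (t=23: DEC foo by 2): bar unchanged
  event 6 (t=25: DEL baz): bar unchanged
  event 7 (t=26: DEC baz by 5): bar unchanged
Final: bar = 50

Answer: 50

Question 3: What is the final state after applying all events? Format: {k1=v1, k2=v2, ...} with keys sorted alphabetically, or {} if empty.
Answer: {bar=50, baz=-5, foo=-12}

Derivation:
  after event 1 (t=5: INC foo by 2): {foo=2}
  after event 2 (t=7: SET bar = 50): {bar=50, foo=2}
  after event 3 (t=11: SET foo = -10): {bar=50, foo=-10}
  after event 4 (t=13: SET baz = -2): {bar=50, baz=-2, foo=-10}
  after event 5 (t=23: DEC foo by 2): {bar=50, baz=-2, foo=-12}
  after event 6 (t=25: DEL baz): {bar=50, foo=-12}
  after event 7 (t=26: DEC baz by 5): {bar=50, baz=-5, foo=-12}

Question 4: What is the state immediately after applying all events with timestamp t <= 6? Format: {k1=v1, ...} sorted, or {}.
Apply events with t <= 6 (1 events):
  after event 1 (t=5: INC foo by 2): {foo=2}

Answer: {foo=2}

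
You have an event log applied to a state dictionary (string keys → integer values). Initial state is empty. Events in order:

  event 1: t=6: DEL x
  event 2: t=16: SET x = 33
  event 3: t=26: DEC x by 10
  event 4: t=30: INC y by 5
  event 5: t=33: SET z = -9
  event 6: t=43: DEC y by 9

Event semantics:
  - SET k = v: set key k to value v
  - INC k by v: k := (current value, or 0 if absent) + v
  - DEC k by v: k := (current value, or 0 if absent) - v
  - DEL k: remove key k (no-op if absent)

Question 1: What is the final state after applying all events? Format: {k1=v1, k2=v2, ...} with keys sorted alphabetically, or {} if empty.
  after event 1 (t=6: DEL x): {}
  after event 2 (t=16: SET x = 33): {x=33}
  after event 3 (t=26: DEC x by 10): {x=23}
  after event 4 (t=30: INC y by 5): {x=23, y=5}
  after event 5 (t=33: SET z = -9): {x=23, y=5, z=-9}
  after event 6 (t=43: DEC y by 9): {x=23, y=-4, z=-9}

Answer: {x=23, y=-4, z=-9}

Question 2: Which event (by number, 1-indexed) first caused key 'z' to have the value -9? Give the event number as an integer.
Looking for first event where z becomes -9:
  event 5: z (absent) -> -9  <-- first match

Answer: 5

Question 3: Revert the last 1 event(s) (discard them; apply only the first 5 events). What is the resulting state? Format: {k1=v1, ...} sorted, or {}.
Answer: {x=23, y=5, z=-9}

Derivation:
Keep first 5 events (discard last 1):
  after event 1 (t=6: DEL x): {}
  after event 2 (t=16: SET x = 33): {x=33}
  after event 3 (t=26: DEC x by 10): {x=23}
  after event 4 (t=30: INC y by 5): {x=23, y=5}
  after event 5 (t=33: SET z = -9): {x=23, y=5, z=-9}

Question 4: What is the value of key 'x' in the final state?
Answer: 23

Derivation:
Track key 'x' through all 6 events:
  event 1 (t=6: DEL x): x (absent) -> (absent)
  event 2 (t=16: SET x = 33): x (absent) -> 33
  event 3 (t=26: DEC x by 10): x 33 -> 23
  event 4 (t=30: INC y by 5): x unchanged
  event 5 (t=33: SET z = -9): x unchanged
  event 6 (t=43: DEC y by 9): x unchanged
Final: x = 23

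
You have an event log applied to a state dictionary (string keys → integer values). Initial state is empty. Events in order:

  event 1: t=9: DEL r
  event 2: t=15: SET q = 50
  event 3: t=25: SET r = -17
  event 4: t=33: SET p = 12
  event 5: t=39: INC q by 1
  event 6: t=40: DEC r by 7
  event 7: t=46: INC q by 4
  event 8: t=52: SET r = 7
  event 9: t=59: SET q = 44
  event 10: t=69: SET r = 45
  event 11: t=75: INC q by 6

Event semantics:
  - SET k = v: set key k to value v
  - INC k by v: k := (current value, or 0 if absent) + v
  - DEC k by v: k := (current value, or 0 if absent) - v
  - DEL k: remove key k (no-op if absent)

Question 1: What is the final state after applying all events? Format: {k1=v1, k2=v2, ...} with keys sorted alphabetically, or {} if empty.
  after event 1 (t=9: DEL r): {}
  after event 2 (t=15: SET q = 50): {q=50}
  after event 3 (t=25: SET r = -17): {q=50, r=-17}
  after event 4 (t=33: SET p = 12): {p=12, q=50, r=-17}
  after event 5 (t=39: INC q by 1): {p=12, q=51, r=-17}
  after event 6 (t=40: DEC r by 7): {p=12, q=51, r=-24}
  after event 7 (t=46: INC q by 4): {p=12, q=55, r=-24}
  after event 8 (t=52: SET r = 7): {p=12, q=55, r=7}
  after event 9 (t=59: SET q = 44): {p=12, q=44, r=7}
  after event 10 (t=69: SET r = 45): {p=12, q=44, r=45}
  after event 11 (t=75: INC q by 6): {p=12, q=50, r=45}

Answer: {p=12, q=50, r=45}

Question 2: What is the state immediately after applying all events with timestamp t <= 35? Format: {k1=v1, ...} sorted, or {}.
Answer: {p=12, q=50, r=-17}

Derivation:
Apply events with t <= 35 (4 events):
  after event 1 (t=9: DEL r): {}
  after event 2 (t=15: SET q = 50): {q=50}
  after event 3 (t=25: SET r = -17): {q=50, r=-17}
  after event 4 (t=33: SET p = 12): {p=12, q=50, r=-17}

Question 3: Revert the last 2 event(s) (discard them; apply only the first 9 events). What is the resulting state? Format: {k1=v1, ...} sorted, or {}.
Answer: {p=12, q=44, r=7}

Derivation:
Keep first 9 events (discard last 2):
  after event 1 (t=9: DEL r): {}
  after event 2 (t=15: SET q = 50): {q=50}
  after event 3 (t=25: SET r = -17): {q=50, r=-17}
  after event 4 (t=33: SET p = 12): {p=12, q=50, r=-17}
  after event 5 (t=39: INC q by 1): {p=12, q=51, r=-17}
  after event 6 (t=40: DEC r by 7): {p=12, q=51, r=-24}
  after event 7 (t=46: INC q by 4): {p=12, q=55, r=-24}
  after event 8 (t=52: SET r = 7): {p=12, q=55, r=7}
  after event 9 (t=59: SET q = 44): {p=12, q=44, r=7}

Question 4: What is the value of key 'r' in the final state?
Track key 'r' through all 11 events:
  event 1 (t=9: DEL r): r (absent) -> (absent)
  event 2 (t=15: SET q = 50): r unchanged
  event 3 (t=25: SET r = -17): r (absent) -> -17
  event 4 (t=33: SET p = 12): r unchanged
  event 5 (t=39: INC q by 1): r unchanged
  event 6 (t=40: DEC r by 7): r -17 -> -24
  event 7 (t=46: INC q by 4): r unchanged
  event 8 (t=52: SET r = 7): r -24 -> 7
  event 9 (t=59: SET q = 44): r unchanged
  event 10 (t=69: SET r = 45): r 7 -> 45
  event 11 (t=75: INC q by 6): r unchanged
Final: r = 45

Answer: 45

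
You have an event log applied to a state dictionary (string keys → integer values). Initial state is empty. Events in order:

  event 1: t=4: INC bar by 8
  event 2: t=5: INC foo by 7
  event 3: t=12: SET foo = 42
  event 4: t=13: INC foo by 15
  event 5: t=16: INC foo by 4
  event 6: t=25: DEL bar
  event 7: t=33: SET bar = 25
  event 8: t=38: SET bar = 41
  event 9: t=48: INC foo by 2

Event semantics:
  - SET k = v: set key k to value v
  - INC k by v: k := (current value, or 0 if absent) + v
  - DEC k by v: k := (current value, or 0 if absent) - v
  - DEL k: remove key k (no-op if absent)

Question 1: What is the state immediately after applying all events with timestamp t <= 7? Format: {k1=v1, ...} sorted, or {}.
Apply events with t <= 7 (2 events):
  after event 1 (t=4: INC bar by 8): {bar=8}
  after event 2 (t=5: INC foo by 7): {bar=8, foo=7}

Answer: {bar=8, foo=7}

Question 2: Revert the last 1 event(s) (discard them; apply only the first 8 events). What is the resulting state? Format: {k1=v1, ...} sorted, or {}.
Keep first 8 events (discard last 1):
  after event 1 (t=4: INC bar by 8): {bar=8}
  after event 2 (t=5: INC foo by 7): {bar=8, foo=7}
  after event 3 (t=12: SET foo = 42): {bar=8, foo=42}
  after event 4 (t=13: INC foo by 15): {bar=8, foo=57}
  after event 5 (t=16: INC foo by 4): {bar=8, foo=61}
  after event 6 (t=25: DEL bar): {foo=61}
  after event 7 (t=33: SET bar = 25): {bar=25, foo=61}
  after event 8 (t=38: SET bar = 41): {bar=41, foo=61}

Answer: {bar=41, foo=61}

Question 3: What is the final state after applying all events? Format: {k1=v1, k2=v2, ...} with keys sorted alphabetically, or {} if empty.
Answer: {bar=41, foo=63}

Derivation:
  after event 1 (t=4: INC bar by 8): {bar=8}
  after event 2 (t=5: INC foo by 7): {bar=8, foo=7}
  after event 3 (t=12: SET foo = 42): {bar=8, foo=42}
  after event 4 (t=13: INC foo by 15): {bar=8, foo=57}
  after event 5 (t=16: INC foo by 4): {bar=8, foo=61}
  after event 6 (t=25: DEL bar): {foo=61}
  after event 7 (t=33: SET bar = 25): {bar=25, foo=61}
  after event 8 (t=38: SET bar = 41): {bar=41, foo=61}
  after event 9 (t=48: INC foo by 2): {bar=41, foo=63}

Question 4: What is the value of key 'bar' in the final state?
Answer: 41

Derivation:
Track key 'bar' through all 9 events:
  event 1 (t=4: INC bar by 8): bar (absent) -> 8
  event 2 (t=5: INC foo by 7): bar unchanged
  event 3 (t=12: SET foo = 42): bar unchanged
  event 4 (t=13: INC foo by 15): bar unchanged
  event 5 (t=16: INC foo by 4): bar unchanged
  event 6 (t=25: DEL bar): bar 8 -> (absent)
  event 7 (t=33: SET bar = 25): bar (absent) -> 25
  event 8 (t=38: SET bar = 41): bar 25 -> 41
  event 9 (t=48: INC foo by 2): bar unchanged
Final: bar = 41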